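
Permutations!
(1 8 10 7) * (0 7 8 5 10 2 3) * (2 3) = (0 7 1 5 10 8 3) = [7, 5, 2, 0, 4, 10, 6, 1, 3, 9, 8]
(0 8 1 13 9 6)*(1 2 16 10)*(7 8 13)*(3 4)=[13, 7, 16, 4, 3, 5, 0, 8, 2, 6, 1, 11, 12, 9, 14, 15, 10]=(0 13 9 6)(1 7 8 2 16 10)(3 4)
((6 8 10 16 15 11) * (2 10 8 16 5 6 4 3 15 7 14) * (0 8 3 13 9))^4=(0 11)(2 16 10 7 5 14 6)(3 13)(4 8)(9 15)=[11, 1, 16, 13, 8, 14, 2, 5, 4, 15, 7, 0, 12, 3, 6, 9, 10]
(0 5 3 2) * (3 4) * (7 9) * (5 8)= [8, 1, 0, 2, 3, 4, 6, 9, 5, 7]= (0 8 5 4 3 2)(7 9)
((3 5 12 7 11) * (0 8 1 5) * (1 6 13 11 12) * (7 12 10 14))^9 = [13, 5, 2, 6, 4, 1, 3, 7, 11, 9, 10, 8, 12, 0, 14] = (14)(0 13)(1 5)(3 6)(8 11)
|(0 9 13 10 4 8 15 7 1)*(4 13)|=|(0 9 4 8 15 7 1)(10 13)|=14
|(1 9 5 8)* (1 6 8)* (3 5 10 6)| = |(1 9 10 6 8 3 5)| = 7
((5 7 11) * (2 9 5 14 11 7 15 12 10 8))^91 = [0, 1, 2, 3, 4, 5, 6, 7, 8, 9, 10, 14, 12, 13, 11, 15] = (15)(11 14)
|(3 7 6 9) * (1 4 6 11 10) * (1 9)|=15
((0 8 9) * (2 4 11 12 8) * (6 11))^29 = (0 12 4 9 11 2 8 6) = [12, 1, 8, 3, 9, 5, 0, 7, 6, 11, 10, 2, 4]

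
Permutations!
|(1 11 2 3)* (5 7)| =|(1 11 2 3)(5 7)| =4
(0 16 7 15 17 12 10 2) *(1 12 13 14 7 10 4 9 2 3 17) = (0 16 10 3 17 13 14 7 15 1 12 4 9 2) = [16, 12, 0, 17, 9, 5, 6, 15, 8, 2, 3, 11, 4, 14, 7, 1, 10, 13]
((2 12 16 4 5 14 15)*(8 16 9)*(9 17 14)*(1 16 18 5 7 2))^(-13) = [0, 12, 1, 3, 14, 18, 6, 15, 9, 5, 10, 11, 16, 13, 7, 2, 17, 4, 8] = (1 12 16 17 4 14 7 15 2)(5 18 8 9)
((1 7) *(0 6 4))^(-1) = (0 4 6)(1 7) = [4, 7, 2, 3, 6, 5, 0, 1]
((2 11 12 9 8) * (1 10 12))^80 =[0, 9, 10, 3, 4, 5, 6, 7, 1, 11, 8, 12, 2] =(1 9 11 12 2 10 8)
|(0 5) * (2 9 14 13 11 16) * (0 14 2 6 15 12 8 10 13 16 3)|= 12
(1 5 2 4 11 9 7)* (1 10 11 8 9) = (1 5 2 4 8 9 7 10 11) = [0, 5, 4, 3, 8, 2, 6, 10, 9, 7, 11, 1]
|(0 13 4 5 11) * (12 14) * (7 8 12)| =|(0 13 4 5 11)(7 8 12 14)| =20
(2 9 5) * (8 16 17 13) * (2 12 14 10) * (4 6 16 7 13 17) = (17)(2 9 5 12 14 10)(4 6 16)(7 13 8) = [0, 1, 9, 3, 6, 12, 16, 13, 7, 5, 2, 11, 14, 8, 10, 15, 4, 17]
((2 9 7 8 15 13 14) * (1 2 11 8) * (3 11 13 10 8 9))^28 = (1 9 3)(2 7 11)(8 15 10) = [0, 9, 7, 1, 4, 5, 6, 11, 15, 3, 8, 2, 12, 13, 14, 10]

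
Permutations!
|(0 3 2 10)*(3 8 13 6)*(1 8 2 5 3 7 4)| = 6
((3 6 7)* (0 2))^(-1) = (0 2)(3 7 6) = [2, 1, 0, 7, 4, 5, 3, 6]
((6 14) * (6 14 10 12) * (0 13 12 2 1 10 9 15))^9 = (0 6)(9 13)(12 15) = [6, 1, 2, 3, 4, 5, 0, 7, 8, 13, 10, 11, 15, 9, 14, 12]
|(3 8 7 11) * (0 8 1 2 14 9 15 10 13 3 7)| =8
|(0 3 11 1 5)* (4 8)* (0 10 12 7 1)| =30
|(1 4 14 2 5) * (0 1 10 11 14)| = 15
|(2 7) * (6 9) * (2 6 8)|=|(2 7 6 9 8)|=5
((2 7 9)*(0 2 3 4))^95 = (0 4 3 9 7 2) = [4, 1, 0, 9, 3, 5, 6, 2, 8, 7]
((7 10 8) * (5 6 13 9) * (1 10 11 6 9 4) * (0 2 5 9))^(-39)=[0, 10, 2, 3, 1, 5, 13, 11, 7, 9, 8, 6, 12, 4]=(1 10 8 7 11 6 13 4)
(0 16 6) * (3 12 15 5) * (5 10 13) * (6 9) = (0 16 9 6)(3 12 15 10 13 5) = [16, 1, 2, 12, 4, 3, 0, 7, 8, 6, 13, 11, 15, 5, 14, 10, 9]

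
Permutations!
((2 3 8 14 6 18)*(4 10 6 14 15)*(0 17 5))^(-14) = (0 17 5)(2 8 4 6)(3 15 10 18) = [17, 1, 8, 15, 6, 0, 2, 7, 4, 9, 18, 11, 12, 13, 14, 10, 16, 5, 3]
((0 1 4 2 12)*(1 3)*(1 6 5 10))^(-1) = [12, 10, 4, 0, 1, 6, 3, 7, 8, 9, 5, 11, 2] = (0 12 2 4 1 10 5 6 3)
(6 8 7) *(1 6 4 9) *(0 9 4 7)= (0 9 1 6 8)= [9, 6, 2, 3, 4, 5, 8, 7, 0, 1]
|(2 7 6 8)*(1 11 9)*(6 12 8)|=12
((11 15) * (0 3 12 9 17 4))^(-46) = (0 12 17)(3 9 4) = [12, 1, 2, 9, 3, 5, 6, 7, 8, 4, 10, 11, 17, 13, 14, 15, 16, 0]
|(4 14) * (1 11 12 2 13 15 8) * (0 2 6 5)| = |(0 2 13 15 8 1 11 12 6 5)(4 14)| = 10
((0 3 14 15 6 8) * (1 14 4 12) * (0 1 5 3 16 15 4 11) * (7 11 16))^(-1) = (0 11 7)(1 8 6 15 16 3 5 12 4 14) = [11, 8, 2, 5, 14, 12, 15, 0, 6, 9, 10, 7, 4, 13, 1, 16, 3]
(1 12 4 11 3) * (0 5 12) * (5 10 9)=(0 10 9 5 12 4 11 3 1)=[10, 0, 2, 1, 11, 12, 6, 7, 8, 5, 9, 3, 4]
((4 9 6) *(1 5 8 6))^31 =(1 5 8 6 4 9) =[0, 5, 2, 3, 9, 8, 4, 7, 6, 1]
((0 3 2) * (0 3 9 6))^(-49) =[6, 1, 3, 2, 4, 5, 9, 7, 8, 0] =(0 6 9)(2 3)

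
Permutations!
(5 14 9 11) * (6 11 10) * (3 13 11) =[0, 1, 2, 13, 4, 14, 3, 7, 8, 10, 6, 5, 12, 11, 9] =(3 13 11 5 14 9 10 6)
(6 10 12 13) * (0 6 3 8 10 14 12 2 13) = [6, 1, 13, 8, 4, 5, 14, 7, 10, 9, 2, 11, 0, 3, 12] = (0 6 14 12)(2 13 3 8 10)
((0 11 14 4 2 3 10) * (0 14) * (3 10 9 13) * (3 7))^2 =(2 14)(3 13)(4 10)(7 9) =[0, 1, 14, 13, 10, 5, 6, 9, 8, 7, 4, 11, 12, 3, 2]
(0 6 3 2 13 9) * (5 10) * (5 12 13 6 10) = (0 10 12 13 9)(2 6 3) = [10, 1, 6, 2, 4, 5, 3, 7, 8, 0, 12, 11, 13, 9]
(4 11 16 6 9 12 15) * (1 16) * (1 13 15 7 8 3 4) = (1 16 6 9 12 7 8 3 4 11 13 15) = [0, 16, 2, 4, 11, 5, 9, 8, 3, 12, 10, 13, 7, 15, 14, 1, 6]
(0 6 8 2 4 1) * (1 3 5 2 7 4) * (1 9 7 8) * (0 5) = (0 6 1 5 2 9 7 4 3) = [6, 5, 9, 0, 3, 2, 1, 4, 8, 7]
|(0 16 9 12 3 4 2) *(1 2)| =|(0 16 9 12 3 4 1 2)| =8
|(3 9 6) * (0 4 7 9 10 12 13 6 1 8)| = |(0 4 7 9 1 8)(3 10 12 13 6)| = 30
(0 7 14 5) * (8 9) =[7, 1, 2, 3, 4, 0, 6, 14, 9, 8, 10, 11, 12, 13, 5] =(0 7 14 5)(8 9)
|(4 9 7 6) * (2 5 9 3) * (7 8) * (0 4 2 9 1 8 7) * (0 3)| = |(0 4)(1 8 3 9 7 6 2 5)| = 8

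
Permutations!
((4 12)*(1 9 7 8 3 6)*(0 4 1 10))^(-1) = (0 10 6 3 8 7 9 1 12 4) = [10, 12, 2, 8, 0, 5, 3, 9, 7, 1, 6, 11, 4]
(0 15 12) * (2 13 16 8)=(0 15 12)(2 13 16 8)=[15, 1, 13, 3, 4, 5, 6, 7, 2, 9, 10, 11, 0, 16, 14, 12, 8]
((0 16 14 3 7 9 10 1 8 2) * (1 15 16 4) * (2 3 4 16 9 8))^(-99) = (0 4)(1 16)(2 14) = [4, 16, 14, 3, 0, 5, 6, 7, 8, 9, 10, 11, 12, 13, 2, 15, 1]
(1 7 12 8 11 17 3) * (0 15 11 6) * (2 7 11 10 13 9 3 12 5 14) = (0 15 10 13 9 3 1 11 17 12 8 6)(2 7 5 14) = [15, 11, 7, 1, 4, 14, 0, 5, 6, 3, 13, 17, 8, 9, 2, 10, 16, 12]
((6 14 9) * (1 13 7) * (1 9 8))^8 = [0, 13, 2, 3, 4, 5, 14, 9, 1, 6, 10, 11, 12, 7, 8] = (1 13 7 9 6 14 8)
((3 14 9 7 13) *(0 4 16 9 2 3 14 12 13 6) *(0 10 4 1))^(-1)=(0 1)(2 14 13 12 3)(4 10 6 7 9 16)=[1, 0, 14, 2, 10, 5, 7, 9, 8, 16, 6, 11, 3, 12, 13, 15, 4]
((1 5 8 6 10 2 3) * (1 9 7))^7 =[0, 9, 6, 10, 4, 7, 5, 3, 1, 2, 8] =(1 9 2 6 5 7 3 10 8)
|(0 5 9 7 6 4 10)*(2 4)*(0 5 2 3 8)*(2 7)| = 5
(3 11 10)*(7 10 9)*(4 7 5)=(3 11 9 5 4 7 10)=[0, 1, 2, 11, 7, 4, 6, 10, 8, 5, 3, 9]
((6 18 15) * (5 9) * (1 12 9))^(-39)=(18)(1 12 9 5)=[0, 12, 2, 3, 4, 1, 6, 7, 8, 5, 10, 11, 9, 13, 14, 15, 16, 17, 18]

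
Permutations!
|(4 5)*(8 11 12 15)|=|(4 5)(8 11 12 15)|=4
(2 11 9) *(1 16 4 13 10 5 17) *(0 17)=(0 17 1 16 4 13 10 5)(2 11 9)=[17, 16, 11, 3, 13, 0, 6, 7, 8, 2, 5, 9, 12, 10, 14, 15, 4, 1]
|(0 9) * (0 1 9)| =|(1 9)| =2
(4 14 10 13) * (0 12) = [12, 1, 2, 3, 14, 5, 6, 7, 8, 9, 13, 11, 0, 4, 10] = (0 12)(4 14 10 13)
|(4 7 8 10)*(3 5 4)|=6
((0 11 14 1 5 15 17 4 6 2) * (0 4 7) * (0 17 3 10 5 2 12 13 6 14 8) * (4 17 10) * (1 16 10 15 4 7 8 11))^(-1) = (0 8 17 2 1)(3 15 7)(4 5 10 16 14)(6 13 12) = [8, 0, 1, 15, 5, 10, 13, 3, 17, 9, 16, 11, 6, 12, 4, 7, 14, 2]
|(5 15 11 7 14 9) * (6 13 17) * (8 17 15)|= 10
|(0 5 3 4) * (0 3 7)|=|(0 5 7)(3 4)|=6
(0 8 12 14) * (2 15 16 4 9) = (0 8 12 14)(2 15 16 4 9) = [8, 1, 15, 3, 9, 5, 6, 7, 12, 2, 10, 11, 14, 13, 0, 16, 4]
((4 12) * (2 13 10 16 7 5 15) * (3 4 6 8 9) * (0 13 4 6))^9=(0 12 4 2 15 5 7 16 10 13)(3 6 8 9)=[12, 1, 15, 6, 2, 7, 8, 16, 9, 3, 13, 11, 4, 0, 14, 5, 10]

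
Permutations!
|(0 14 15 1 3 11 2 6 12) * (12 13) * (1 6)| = |(0 14 15 6 13 12)(1 3 11 2)| = 12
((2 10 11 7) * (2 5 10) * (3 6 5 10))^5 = (3 5 6)(7 11 10) = [0, 1, 2, 5, 4, 6, 3, 11, 8, 9, 7, 10]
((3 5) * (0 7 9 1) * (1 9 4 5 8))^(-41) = (9)(0 7 4 5 3 8 1) = [7, 0, 2, 8, 5, 3, 6, 4, 1, 9]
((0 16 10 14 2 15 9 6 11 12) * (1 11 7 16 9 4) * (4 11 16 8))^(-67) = (0 7 1 14 11 9 8 16 2 12 6 4 10 15) = [7, 14, 12, 3, 10, 5, 4, 1, 16, 8, 15, 9, 6, 13, 11, 0, 2]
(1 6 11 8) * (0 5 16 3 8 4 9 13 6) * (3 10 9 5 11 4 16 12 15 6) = (0 11 16 10 9 13 3 8 1)(4 5 12 15 6) = [11, 0, 2, 8, 5, 12, 4, 7, 1, 13, 9, 16, 15, 3, 14, 6, 10]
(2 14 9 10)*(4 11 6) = [0, 1, 14, 3, 11, 5, 4, 7, 8, 10, 2, 6, 12, 13, 9] = (2 14 9 10)(4 11 6)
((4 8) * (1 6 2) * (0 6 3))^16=(8)(0 6 2 1 3)=[6, 3, 1, 0, 4, 5, 2, 7, 8]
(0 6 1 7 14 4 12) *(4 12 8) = (0 6 1 7 14 12)(4 8) = [6, 7, 2, 3, 8, 5, 1, 14, 4, 9, 10, 11, 0, 13, 12]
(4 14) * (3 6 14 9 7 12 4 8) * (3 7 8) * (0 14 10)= (0 14 3 6 10)(4 9 8 7 12)= [14, 1, 2, 6, 9, 5, 10, 12, 7, 8, 0, 11, 4, 13, 3]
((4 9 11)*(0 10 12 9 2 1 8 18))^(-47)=[9, 0, 18, 3, 8, 5, 6, 7, 10, 2, 11, 1, 4, 13, 14, 15, 16, 17, 12]=(0 9 2 18 12 4 8 10 11 1)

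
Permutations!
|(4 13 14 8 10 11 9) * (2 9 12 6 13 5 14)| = |(2 9 4 5 14 8 10 11 12 6 13)| = 11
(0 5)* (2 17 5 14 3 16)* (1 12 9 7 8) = (0 14 3 16 2 17 5)(1 12 9 7 8) = [14, 12, 17, 16, 4, 0, 6, 8, 1, 7, 10, 11, 9, 13, 3, 15, 2, 5]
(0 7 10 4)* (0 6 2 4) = (0 7 10)(2 4 6) = [7, 1, 4, 3, 6, 5, 2, 10, 8, 9, 0]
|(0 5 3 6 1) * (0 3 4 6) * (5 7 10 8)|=9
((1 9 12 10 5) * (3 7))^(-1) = (1 5 10 12 9)(3 7) = [0, 5, 2, 7, 4, 10, 6, 3, 8, 1, 12, 11, 9]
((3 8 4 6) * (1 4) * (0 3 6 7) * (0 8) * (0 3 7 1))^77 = [8, 4, 2, 3, 1, 5, 6, 0, 7] = (0 8 7)(1 4)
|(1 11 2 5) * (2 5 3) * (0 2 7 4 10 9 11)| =10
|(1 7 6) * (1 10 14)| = |(1 7 6 10 14)| = 5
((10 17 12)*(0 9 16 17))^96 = (17) = [0, 1, 2, 3, 4, 5, 6, 7, 8, 9, 10, 11, 12, 13, 14, 15, 16, 17]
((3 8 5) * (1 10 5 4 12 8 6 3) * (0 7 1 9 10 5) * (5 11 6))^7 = (0 9 3 11 7 10 5 6 1)(4 12 8) = [9, 0, 2, 11, 12, 6, 1, 10, 4, 3, 5, 7, 8]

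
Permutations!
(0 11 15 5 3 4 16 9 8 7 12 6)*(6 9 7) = (0 11 15 5 3 4 16 7 12 9 8 6) = [11, 1, 2, 4, 16, 3, 0, 12, 6, 8, 10, 15, 9, 13, 14, 5, 7]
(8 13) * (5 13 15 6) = (5 13 8 15 6) = [0, 1, 2, 3, 4, 13, 5, 7, 15, 9, 10, 11, 12, 8, 14, 6]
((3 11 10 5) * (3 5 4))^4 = (11) = [0, 1, 2, 3, 4, 5, 6, 7, 8, 9, 10, 11]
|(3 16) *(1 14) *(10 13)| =|(1 14)(3 16)(10 13)| =2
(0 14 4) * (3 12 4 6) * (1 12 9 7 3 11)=[14, 12, 2, 9, 0, 5, 11, 3, 8, 7, 10, 1, 4, 13, 6]=(0 14 6 11 1 12 4)(3 9 7)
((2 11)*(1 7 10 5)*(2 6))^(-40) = [0, 1, 6, 3, 4, 5, 11, 7, 8, 9, 10, 2] = (2 6 11)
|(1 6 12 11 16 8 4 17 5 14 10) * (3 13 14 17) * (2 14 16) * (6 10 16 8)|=12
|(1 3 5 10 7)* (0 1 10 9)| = |(0 1 3 5 9)(7 10)| = 10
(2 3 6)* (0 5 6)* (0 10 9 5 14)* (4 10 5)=(0 14)(2 3 5 6)(4 10 9)=[14, 1, 3, 5, 10, 6, 2, 7, 8, 4, 9, 11, 12, 13, 0]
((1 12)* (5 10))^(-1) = (1 12)(5 10) = [0, 12, 2, 3, 4, 10, 6, 7, 8, 9, 5, 11, 1]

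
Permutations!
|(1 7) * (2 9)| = |(1 7)(2 9)| = 2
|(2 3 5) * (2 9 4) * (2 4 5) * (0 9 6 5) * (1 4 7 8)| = |(0 9)(1 4 7 8)(2 3)(5 6)| = 4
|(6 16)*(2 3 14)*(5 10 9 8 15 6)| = |(2 3 14)(5 10 9 8 15 6 16)| = 21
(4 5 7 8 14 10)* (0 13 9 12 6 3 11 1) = [13, 0, 2, 11, 5, 7, 3, 8, 14, 12, 4, 1, 6, 9, 10] = (0 13 9 12 6 3 11 1)(4 5 7 8 14 10)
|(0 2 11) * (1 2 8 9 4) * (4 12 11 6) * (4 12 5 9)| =|(0 8 4 1 2 6 12 11)(5 9)| =8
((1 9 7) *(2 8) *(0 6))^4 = (1 9 7) = [0, 9, 2, 3, 4, 5, 6, 1, 8, 7]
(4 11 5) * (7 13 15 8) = (4 11 5)(7 13 15 8) = [0, 1, 2, 3, 11, 4, 6, 13, 7, 9, 10, 5, 12, 15, 14, 8]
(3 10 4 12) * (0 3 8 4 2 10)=(0 3)(2 10)(4 12 8)=[3, 1, 10, 0, 12, 5, 6, 7, 4, 9, 2, 11, 8]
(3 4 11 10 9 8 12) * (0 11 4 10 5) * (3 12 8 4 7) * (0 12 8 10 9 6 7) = (0 11 5 12 8 10 6 7 3 9 4) = [11, 1, 2, 9, 0, 12, 7, 3, 10, 4, 6, 5, 8]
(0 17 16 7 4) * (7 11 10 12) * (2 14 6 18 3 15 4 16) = [17, 1, 14, 15, 0, 5, 18, 16, 8, 9, 12, 10, 7, 13, 6, 4, 11, 2, 3] = (0 17 2 14 6 18 3 15 4)(7 16 11 10 12)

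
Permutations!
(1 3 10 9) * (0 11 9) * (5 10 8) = (0 11 9 1 3 8 5 10) = [11, 3, 2, 8, 4, 10, 6, 7, 5, 1, 0, 9]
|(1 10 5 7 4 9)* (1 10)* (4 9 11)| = |(4 11)(5 7 9 10)| = 4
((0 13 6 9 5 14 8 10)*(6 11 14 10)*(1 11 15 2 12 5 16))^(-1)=(0 10 5 12 2 15 13)(1 16 9 6 8 14 11)=[10, 16, 15, 3, 4, 12, 8, 7, 14, 6, 5, 1, 2, 0, 11, 13, 9]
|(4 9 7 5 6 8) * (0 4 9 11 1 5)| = |(0 4 11 1 5 6 8 9 7)| = 9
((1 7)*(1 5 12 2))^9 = (1 2 12 5 7) = [0, 2, 12, 3, 4, 7, 6, 1, 8, 9, 10, 11, 5]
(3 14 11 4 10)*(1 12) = [0, 12, 2, 14, 10, 5, 6, 7, 8, 9, 3, 4, 1, 13, 11] = (1 12)(3 14 11 4 10)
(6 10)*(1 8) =[0, 8, 2, 3, 4, 5, 10, 7, 1, 9, 6] =(1 8)(6 10)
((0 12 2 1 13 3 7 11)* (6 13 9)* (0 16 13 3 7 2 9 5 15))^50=(0 2 12 1 9 5 6 15 3)(7 16)(11 13)=[2, 9, 12, 0, 4, 6, 15, 16, 8, 5, 10, 13, 1, 11, 14, 3, 7]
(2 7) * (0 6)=[6, 1, 7, 3, 4, 5, 0, 2]=(0 6)(2 7)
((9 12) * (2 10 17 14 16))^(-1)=(2 16 14 17 10)(9 12)=[0, 1, 16, 3, 4, 5, 6, 7, 8, 12, 2, 11, 9, 13, 17, 15, 14, 10]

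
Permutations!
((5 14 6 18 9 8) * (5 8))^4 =(5 9 18 6 14) =[0, 1, 2, 3, 4, 9, 14, 7, 8, 18, 10, 11, 12, 13, 5, 15, 16, 17, 6]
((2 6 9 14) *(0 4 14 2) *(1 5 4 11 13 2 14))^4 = (0 6 11 9 13 14 2)(1 5 4) = [6, 5, 0, 3, 1, 4, 11, 7, 8, 13, 10, 9, 12, 14, 2]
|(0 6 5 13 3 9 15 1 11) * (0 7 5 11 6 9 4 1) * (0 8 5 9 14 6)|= |(0 14 6 11 7 9 15 8 5 13 3 4 1)|= 13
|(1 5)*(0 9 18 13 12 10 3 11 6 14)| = 10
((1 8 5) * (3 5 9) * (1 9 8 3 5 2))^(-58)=(9)(1 2 3)=[0, 2, 3, 1, 4, 5, 6, 7, 8, 9]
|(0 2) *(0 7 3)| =|(0 2 7 3)| =4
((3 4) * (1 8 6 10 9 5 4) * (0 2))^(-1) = (0 2)(1 3 4 5 9 10 6 8) = [2, 3, 0, 4, 5, 9, 8, 7, 1, 10, 6]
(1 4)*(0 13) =(0 13)(1 4) =[13, 4, 2, 3, 1, 5, 6, 7, 8, 9, 10, 11, 12, 0]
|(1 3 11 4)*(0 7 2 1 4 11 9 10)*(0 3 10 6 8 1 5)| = |(11)(0 7 2 5)(1 10 3 9 6 8)| = 12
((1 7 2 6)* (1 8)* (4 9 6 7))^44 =(1 8 6 9 4) =[0, 8, 2, 3, 1, 5, 9, 7, 6, 4]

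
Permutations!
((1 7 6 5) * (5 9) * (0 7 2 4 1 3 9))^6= (9)= [0, 1, 2, 3, 4, 5, 6, 7, 8, 9]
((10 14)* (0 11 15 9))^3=(0 9 15 11)(10 14)=[9, 1, 2, 3, 4, 5, 6, 7, 8, 15, 14, 0, 12, 13, 10, 11]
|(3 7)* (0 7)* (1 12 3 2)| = 6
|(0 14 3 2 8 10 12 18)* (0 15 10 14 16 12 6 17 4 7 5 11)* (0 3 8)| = 14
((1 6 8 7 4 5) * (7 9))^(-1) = (1 5 4 7 9 8 6) = [0, 5, 2, 3, 7, 4, 1, 9, 6, 8]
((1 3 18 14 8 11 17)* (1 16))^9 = (1 3 18 14 8 11 17 16) = [0, 3, 2, 18, 4, 5, 6, 7, 11, 9, 10, 17, 12, 13, 8, 15, 1, 16, 14]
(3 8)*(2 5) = (2 5)(3 8) = [0, 1, 5, 8, 4, 2, 6, 7, 3]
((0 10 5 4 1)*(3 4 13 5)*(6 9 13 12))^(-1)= (0 1 4 3 10)(5 13 9 6 12)= [1, 4, 2, 10, 3, 13, 12, 7, 8, 6, 0, 11, 5, 9]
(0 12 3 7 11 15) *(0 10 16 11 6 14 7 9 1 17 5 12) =(1 17 5 12 3 9)(6 14 7)(10 16 11 15) =[0, 17, 2, 9, 4, 12, 14, 6, 8, 1, 16, 15, 3, 13, 7, 10, 11, 5]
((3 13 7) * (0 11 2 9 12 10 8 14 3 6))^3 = (0 9 8 13)(2 10 3 6)(7 11 12 14) = [9, 1, 10, 6, 4, 5, 2, 11, 13, 8, 3, 12, 14, 0, 7]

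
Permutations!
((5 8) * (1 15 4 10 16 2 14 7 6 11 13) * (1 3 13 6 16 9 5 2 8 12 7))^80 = [0, 16, 12, 3, 2, 15, 6, 10, 5, 1, 14, 11, 4, 13, 7, 8, 9] = (1 16 9)(2 12 4)(5 15 8)(7 10 14)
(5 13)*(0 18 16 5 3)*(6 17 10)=(0 18 16 5 13 3)(6 17 10)=[18, 1, 2, 0, 4, 13, 17, 7, 8, 9, 6, 11, 12, 3, 14, 15, 5, 10, 16]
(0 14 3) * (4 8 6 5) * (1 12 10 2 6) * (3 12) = [14, 3, 6, 0, 8, 4, 5, 7, 1, 9, 2, 11, 10, 13, 12] = (0 14 12 10 2 6 5 4 8 1 3)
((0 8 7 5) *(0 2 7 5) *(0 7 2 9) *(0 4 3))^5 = (0 3 4 9 5 8) = [3, 1, 2, 4, 9, 8, 6, 7, 0, 5]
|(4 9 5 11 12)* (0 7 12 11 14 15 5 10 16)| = |(0 7 12 4 9 10 16)(5 14 15)| = 21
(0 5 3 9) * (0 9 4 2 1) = (9)(0 5 3 4 2 1) = [5, 0, 1, 4, 2, 3, 6, 7, 8, 9]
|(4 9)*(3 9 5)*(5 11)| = |(3 9 4 11 5)| = 5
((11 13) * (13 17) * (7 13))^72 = (17) = [0, 1, 2, 3, 4, 5, 6, 7, 8, 9, 10, 11, 12, 13, 14, 15, 16, 17]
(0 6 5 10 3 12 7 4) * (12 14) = (0 6 5 10 3 14 12 7 4) = [6, 1, 2, 14, 0, 10, 5, 4, 8, 9, 3, 11, 7, 13, 12]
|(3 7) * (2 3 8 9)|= 5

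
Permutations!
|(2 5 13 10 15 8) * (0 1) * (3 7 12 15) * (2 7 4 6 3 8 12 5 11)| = 30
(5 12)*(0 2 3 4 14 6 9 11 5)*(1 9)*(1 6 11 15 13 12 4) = (0 2 3 1 9 15 13 12)(4 14 11 5) = [2, 9, 3, 1, 14, 4, 6, 7, 8, 15, 10, 5, 0, 12, 11, 13]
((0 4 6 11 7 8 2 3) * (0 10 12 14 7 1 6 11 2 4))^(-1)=(1 11 4 8 7 14 12 10 3 2 6)=[0, 11, 6, 2, 8, 5, 1, 14, 7, 9, 3, 4, 10, 13, 12]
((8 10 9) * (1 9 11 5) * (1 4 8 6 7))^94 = [0, 6, 2, 3, 5, 11, 1, 9, 4, 7, 8, 10] = (1 6)(4 5 11 10 8)(7 9)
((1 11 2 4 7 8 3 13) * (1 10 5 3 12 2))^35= (1 11)(3 5 10 13)= [0, 11, 2, 5, 4, 10, 6, 7, 8, 9, 13, 1, 12, 3]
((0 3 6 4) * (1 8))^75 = (0 4 6 3)(1 8) = [4, 8, 2, 0, 6, 5, 3, 7, 1]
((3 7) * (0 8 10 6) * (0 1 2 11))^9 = [10, 11, 0, 7, 4, 5, 2, 3, 6, 9, 1, 8] = (0 10 1 11 8 6 2)(3 7)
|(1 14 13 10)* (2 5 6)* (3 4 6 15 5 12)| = |(1 14 13 10)(2 12 3 4 6)(5 15)| = 20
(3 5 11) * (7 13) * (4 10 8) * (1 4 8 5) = (1 4 10 5 11 3)(7 13) = [0, 4, 2, 1, 10, 11, 6, 13, 8, 9, 5, 3, 12, 7]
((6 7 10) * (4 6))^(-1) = (4 10 7 6) = [0, 1, 2, 3, 10, 5, 4, 6, 8, 9, 7]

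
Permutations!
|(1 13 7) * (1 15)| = |(1 13 7 15)| = 4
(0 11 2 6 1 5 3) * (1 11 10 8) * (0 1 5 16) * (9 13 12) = (0 10 8 5 3 1 16)(2 6 11)(9 13 12) = [10, 16, 6, 1, 4, 3, 11, 7, 5, 13, 8, 2, 9, 12, 14, 15, 0]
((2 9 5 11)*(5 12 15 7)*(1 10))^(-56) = (15) = [0, 1, 2, 3, 4, 5, 6, 7, 8, 9, 10, 11, 12, 13, 14, 15]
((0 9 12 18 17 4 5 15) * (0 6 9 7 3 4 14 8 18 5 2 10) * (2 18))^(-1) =[10, 1, 8, 7, 3, 12, 15, 0, 14, 6, 2, 11, 9, 13, 17, 5, 16, 18, 4] =(0 10 2 8 14 17 18 4 3 7)(5 12 9 6 15)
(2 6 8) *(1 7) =(1 7)(2 6 8) =[0, 7, 6, 3, 4, 5, 8, 1, 2]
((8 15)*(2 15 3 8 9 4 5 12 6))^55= (2 6 12 5 4 9 15)(3 8)= [0, 1, 6, 8, 9, 4, 12, 7, 3, 15, 10, 11, 5, 13, 14, 2]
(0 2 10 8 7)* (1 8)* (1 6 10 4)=(0 2 4 1 8 7)(6 10)=[2, 8, 4, 3, 1, 5, 10, 0, 7, 9, 6]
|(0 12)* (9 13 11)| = 6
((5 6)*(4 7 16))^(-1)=[0, 1, 2, 3, 16, 6, 5, 4, 8, 9, 10, 11, 12, 13, 14, 15, 7]=(4 16 7)(5 6)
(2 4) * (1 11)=[0, 11, 4, 3, 2, 5, 6, 7, 8, 9, 10, 1]=(1 11)(2 4)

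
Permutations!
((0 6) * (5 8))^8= (8)= [0, 1, 2, 3, 4, 5, 6, 7, 8]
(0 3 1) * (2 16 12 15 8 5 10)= (0 3 1)(2 16 12 15 8 5 10)= [3, 0, 16, 1, 4, 10, 6, 7, 5, 9, 2, 11, 15, 13, 14, 8, 12]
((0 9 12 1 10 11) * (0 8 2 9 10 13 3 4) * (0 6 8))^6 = (1 2 4)(3 12 8)(6 13 9) = [0, 2, 4, 12, 1, 5, 13, 7, 3, 6, 10, 11, 8, 9]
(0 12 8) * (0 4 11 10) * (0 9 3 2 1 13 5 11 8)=(0 12)(1 13 5 11 10 9 3 2)(4 8)=[12, 13, 1, 2, 8, 11, 6, 7, 4, 3, 9, 10, 0, 5]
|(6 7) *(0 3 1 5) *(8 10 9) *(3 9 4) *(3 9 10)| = |(0 10 4 9 8 3 1 5)(6 7)| = 8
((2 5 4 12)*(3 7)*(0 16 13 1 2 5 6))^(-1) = (0 6 2 1 13 16)(3 7)(4 5 12) = [6, 13, 1, 7, 5, 12, 2, 3, 8, 9, 10, 11, 4, 16, 14, 15, 0]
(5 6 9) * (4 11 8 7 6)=(4 11 8 7 6 9 5)=[0, 1, 2, 3, 11, 4, 9, 6, 7, 5, 10, 8]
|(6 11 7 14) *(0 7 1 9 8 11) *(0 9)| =8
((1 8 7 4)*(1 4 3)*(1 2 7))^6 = (8) = [0, 1, 2, 3, 4, 5, 6, 7, 8]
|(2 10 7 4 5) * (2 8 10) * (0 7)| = |(0 7 4 5 8 10)| = 6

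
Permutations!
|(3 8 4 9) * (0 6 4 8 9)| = |(0 6 4)(3 9)| = 6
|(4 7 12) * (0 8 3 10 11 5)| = 6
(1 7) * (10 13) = (1 7)(10 13) = [0, 7, 2, 3, 4, 5, 6, 1, 8, 9, 13, 11, 12, 10]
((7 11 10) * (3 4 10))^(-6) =(3 11 7 10 4) =[0, 1, 2, 11, 3, 5, 6, 10, 8, 9, 4, 7]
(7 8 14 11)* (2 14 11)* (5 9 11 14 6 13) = (2 6 13 5 9 11 7 8 14) = [0, 1, 6, 3, 4, 9, 13, 8, 14, 11, 10, 7, 12, 5, 2]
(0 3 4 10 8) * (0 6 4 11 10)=[3, 1, 2, 11, 0, 5, 4, 7, 6, 9, 8, 10]=(0 3 11 10 8 6 4)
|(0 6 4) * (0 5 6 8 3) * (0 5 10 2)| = |(0 8 3 5 6 4 10 2)| = 8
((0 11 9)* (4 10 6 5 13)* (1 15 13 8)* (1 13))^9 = [0, 15, 2, 3, 5, 4, 13, 7, 10, 9, 8, 11, 12, 6, 14, 1] = (1 15)(4 5)(6 13)(8 10)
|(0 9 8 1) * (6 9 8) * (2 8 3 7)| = 6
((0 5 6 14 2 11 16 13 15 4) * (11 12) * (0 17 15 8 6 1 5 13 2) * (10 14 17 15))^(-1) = (0 14 10 17 6 8 13)(1 5)(2 16 11 12)(4 15) = [14, 5, 16, 3, 15, 1, 8, 7, 13, 9, 17, 12, 2, 0, 10, 4, 11, 6]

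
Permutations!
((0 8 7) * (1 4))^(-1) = (0 7 8)(1 4) = [7, 4, 2, 3, 1, 5, 6, 8, 0]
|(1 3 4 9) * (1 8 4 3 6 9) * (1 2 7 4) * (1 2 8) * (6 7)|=7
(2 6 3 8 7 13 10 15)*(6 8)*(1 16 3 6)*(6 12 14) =(1 16 3)(2 8 7 13 10 15)(6 12 14) =[0, 16, 8, 1, 4, 5, 12, 13, 7, 9, 15, 11, 14, 10, 6, 2, 3]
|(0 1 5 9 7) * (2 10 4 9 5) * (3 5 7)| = |(0 1 2 10 4 9 3 5 7)| = 9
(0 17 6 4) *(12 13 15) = (0 17 6 4)(12 13 15) = [17, 1, 2, 3, 0, 5, 4, 7, 8, 9, 10, 11, 13, 15, 14, 12, 16, 6]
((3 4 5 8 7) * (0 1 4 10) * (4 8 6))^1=[1, 8, 2, 10, 5, 6, 4, 3, 7, 9, 0]=(0 1 8 7 3 10)(4 5 6)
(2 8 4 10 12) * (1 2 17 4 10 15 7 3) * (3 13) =(1 2 8 10 12 17 4 15 7 13 3) =[0, 2, 8, 1, 15, 5, 6, 13, 10, 9, 12, 11, 17, 3, 14, 7, 16, 4]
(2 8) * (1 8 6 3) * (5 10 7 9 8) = (1 5 10 7 9 8 2 6 3) = [0, 5, 6, 1, 4, 10, 3, 9, 2, 8, 7]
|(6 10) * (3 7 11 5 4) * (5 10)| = 7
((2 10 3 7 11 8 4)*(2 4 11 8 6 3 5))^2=[0, 1, 5, 8, 4, 10, 7, 11, 6, 9, 2, 3]=(2 5 10)(3 8 6 7 11)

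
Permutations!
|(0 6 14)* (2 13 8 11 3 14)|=|(0 6 2 13 8 11 3 14)|=8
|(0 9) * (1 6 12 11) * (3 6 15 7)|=|(0 9)(1 15 7 3 6 12 11)|=14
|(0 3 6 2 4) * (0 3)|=|(2 4 3 6)|=4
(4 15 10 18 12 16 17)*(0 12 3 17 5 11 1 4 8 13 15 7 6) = (0 12 16 5 11 1 4 7 6)(3 17 8 13 15 10 18) = [12, 4, 2, 17, 7, 11, 0, 6, 13, 9, 18, 1, 16, 15, 14, 10, 5, 8, 3]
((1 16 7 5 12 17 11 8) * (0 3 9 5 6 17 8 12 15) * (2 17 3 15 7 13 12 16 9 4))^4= (1 6 17 12 5 4 16)(2 13 9 3 11 8 7)= [0, 6, 13, 11, 16, 4, 17, 2, 7, 3, 10, 8, 5, 9, 14, 15, 1, 12]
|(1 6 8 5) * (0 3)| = 4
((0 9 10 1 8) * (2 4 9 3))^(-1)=(0 8 1 10 9 4 2 3)=[8, 10, 3, 0, 2, 5, 6, 7, 1, 4, 9]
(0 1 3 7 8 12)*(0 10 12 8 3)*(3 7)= (0 1)(10 12)= [1, 0, 2, 3, 4, 5, 6, 7, 8, 9, 12, 11, 10]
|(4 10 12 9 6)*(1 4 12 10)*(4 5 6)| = |(1 5 6 12 9 4)| = 6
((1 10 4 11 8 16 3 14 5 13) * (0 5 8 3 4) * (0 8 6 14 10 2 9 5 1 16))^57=(0 3 16 9)(1 10 4 5)(2 8 11 13)(6 14)=[3, 10, 8, 16, 5, 1, 14, 7, 11, 0, 4, 13, 12, 2, 6, 15, 9]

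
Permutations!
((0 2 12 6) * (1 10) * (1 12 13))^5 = (0 12 1 2 6 10 13) = [12, 2, 6, 3, 4, 5, 10, 7, 8, 9, 13, 11, 1, 0]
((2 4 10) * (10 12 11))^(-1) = [0, 1, 10, 3, 2, 5, 6, 7, 8, 9, 11, 12, 4] = (2 10 11 12 4)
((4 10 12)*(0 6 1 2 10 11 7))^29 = (0 1 10 4 7 6 2 12 11) = [1, 10, 12, 3, 7, 5, 2, 6, 8, 9, 4, 0, 11]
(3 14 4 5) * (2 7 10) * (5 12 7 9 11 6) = [0, 1, 9, 14, 12, 3, 5, 10, 8, 11, 2, 6, 7, 13, 4] = (2 9 11 6 5 3 14 4 12 7 10)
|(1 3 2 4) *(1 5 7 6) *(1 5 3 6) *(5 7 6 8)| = 15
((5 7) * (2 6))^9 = (2 6)(5 7) = [0, 1, 6, 3, 4, 7, 2, 5]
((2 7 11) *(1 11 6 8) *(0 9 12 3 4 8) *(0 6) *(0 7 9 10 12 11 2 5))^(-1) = [5, 8, 1, 12, 3, 11, 6, 7, 4, 2, 0, 9, 10] = (0 5 11 9 2 1 8 4 3 12 10)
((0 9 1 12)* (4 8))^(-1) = [12, 9, 2, 3, 8, 5, 6, 7, 4, 0, 10, 11, 1] = (0 12 1 9)(4 8)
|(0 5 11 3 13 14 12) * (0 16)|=|(0 5 11 3 13 14 12 16)|=8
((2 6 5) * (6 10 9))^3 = [0, 1, 6, 3, 4, 9, 10, 7, 8, 2, 5] = (2 6 10 5 9)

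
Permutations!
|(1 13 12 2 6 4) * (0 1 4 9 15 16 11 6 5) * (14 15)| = 6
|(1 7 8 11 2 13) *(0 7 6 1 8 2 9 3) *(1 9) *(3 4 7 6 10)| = |(0 6 9 4 7 2 13 8 11 1 10 3)| = 12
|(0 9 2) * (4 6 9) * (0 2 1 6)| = |(0 4)(1 6 9)| = 6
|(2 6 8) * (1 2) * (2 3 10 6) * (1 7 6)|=3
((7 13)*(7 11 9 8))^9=(7 8 9 11 13)=[0, 1, 2, 3, 4, 5, 6, 8, 9, 11, 10, 13, 12, 7]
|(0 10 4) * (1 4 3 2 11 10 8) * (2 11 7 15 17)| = 12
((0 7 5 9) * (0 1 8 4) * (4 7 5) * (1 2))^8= (9)= [0, 1, 2, 3, 4, 5, 6, 7, 8, 9]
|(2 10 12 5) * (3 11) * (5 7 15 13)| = 14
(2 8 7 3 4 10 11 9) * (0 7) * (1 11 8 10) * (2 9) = [7, 11, 10, 4, 1, 5, 6, 3, 0, 9, 8, 2] = (0 7 3 4 1 11 2 10 8)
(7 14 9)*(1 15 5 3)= (1 15 5 3)(7 14 9)= [0, 15, 2, 1, 4, 3, 6, 14, 8, 7, 10, 11, 12, 13, 9, 5]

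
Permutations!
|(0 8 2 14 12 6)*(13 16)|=6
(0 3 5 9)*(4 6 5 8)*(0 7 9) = (0 3 8 4 6 5)(7 9) = [3, 1, 2, 8, 6, 0, 5, 9, 4, 7]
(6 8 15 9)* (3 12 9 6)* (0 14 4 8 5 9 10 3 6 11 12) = (0 14 4 8 15 11 12 10 3)(5 9 6) = [14, 1, 2, 0, 8, 9, 5, 7, 15, 6, 3, 12, 10, 13, 4, 11]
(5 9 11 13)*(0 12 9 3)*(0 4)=(0 12 9 11 13 5 3 4)=[12, 1, 2, 4, 0, 3, 6, 7, 8, 11, 10, 13, 9, 5]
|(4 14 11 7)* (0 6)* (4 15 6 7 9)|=|(0 7 15 6)(4 14 11 9)|=4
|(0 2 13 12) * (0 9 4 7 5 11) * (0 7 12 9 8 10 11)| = 11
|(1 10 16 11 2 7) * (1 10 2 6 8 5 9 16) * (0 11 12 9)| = |(0 11 6 8 5)(1 2 7 10)(9 16 12)| = 60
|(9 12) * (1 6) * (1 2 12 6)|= 4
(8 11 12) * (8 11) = (11 12) = [0, 1, 2, 3, 4, 5, 6, 7, 8, 9, 10, 12, 11]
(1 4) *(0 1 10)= [1, 4, 2, 3, 10, 5, 6, 7, 8, 9, 0]= (0 1 4 10)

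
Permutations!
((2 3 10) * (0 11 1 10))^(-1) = [3, 11, 10, 2, 4, 5, 6, 7, 8, 9, 1, 0] = (0 3 2 10 1 11)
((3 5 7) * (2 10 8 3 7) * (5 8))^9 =[0, 1, 2, 8, 4, 5, 6, 7, 3, 9, 10] =(10)(3 8)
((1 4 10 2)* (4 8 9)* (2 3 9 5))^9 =(1 8 5 2)(3 9 4 10) =[0, 8, 1, 9, 10, 2, 6, 7, 5, 4, 3]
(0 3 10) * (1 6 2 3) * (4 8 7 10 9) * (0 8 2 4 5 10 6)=[1, 0, 3, 9, 2, 10, 4, 6, 7, 5, 8]=(0 1)(2 3 9 5 10 8 7 6 4)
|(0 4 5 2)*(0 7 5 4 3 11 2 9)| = |(0 3 11 2 7 5 9)| = 7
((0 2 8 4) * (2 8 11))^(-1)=(0 4 8)(2 11)=[4, 1, 11, 3, 8, 5, 6, 7, 0, 9, 10, 2]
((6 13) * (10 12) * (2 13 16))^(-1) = [0, 1, 16, 3, 4, 5, 13, 7, 8, 9, 12, 11, 10, 2, 14, 15, 6] = (2 16 6 13)(10 12)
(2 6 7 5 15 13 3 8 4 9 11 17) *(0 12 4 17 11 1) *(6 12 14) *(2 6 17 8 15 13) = (0 14 17 6 7 5 13 3 15 2 12 4 9 1) = [14, 0, 12, 15, 9, 13, 7, 5, 8, 1, 10, 11, 4, 3, 17, 2, 16, 6]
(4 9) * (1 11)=[0, 11, 2, 3, 9, 5, 6, 7, 8, 4, 10, 1]=(1 11)(4 9)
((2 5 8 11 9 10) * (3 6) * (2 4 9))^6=[0, 1, 8, 3, 4, 11, 6, 7, 2, 9, 10, 5]=(2 8)(5 11)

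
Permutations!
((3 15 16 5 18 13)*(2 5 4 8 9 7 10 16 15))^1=(2 5 18 13 3)(4 8 9 7 10 16)=[0, 1, 5, 2, 8, 18, 6, 10, 9, 7, 16, 11, 12, 3, 14, 15, 4, 17, 13]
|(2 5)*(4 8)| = |(2 5)(4 8)| = 2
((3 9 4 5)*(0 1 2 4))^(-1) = (0 9 3 5 4 2 1) = [9, 0, 1, 5, 2, 4, 6, 7, 8, 3]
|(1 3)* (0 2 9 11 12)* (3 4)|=15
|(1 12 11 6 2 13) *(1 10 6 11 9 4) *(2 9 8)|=|(1 12 8 2 13 10 6 9 4)|=9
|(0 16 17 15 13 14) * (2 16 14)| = |(0 14)(2 16 17 15 13)| = 10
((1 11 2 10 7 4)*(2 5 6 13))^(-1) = [0, 4, 13, 3, 7, 11, 5, 10, 8, 9, 2, 1, 12, 6] = (1 4 7 10 2 13 6 5 11)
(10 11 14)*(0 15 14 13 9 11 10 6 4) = (0 15 14 6 4)(9 11 13) = [15, 1, 2, 3, 0, 5, 4, 7, 8, 11, 10, 13, 12, 9, 6, 14]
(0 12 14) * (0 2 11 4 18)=[12, 1, 11, 3, 18, 5, 6, 7, 8, 9, 10, 4, 14, 13, 2, 15, 16, 17, 0]=(0 12 14 2 11 4 18)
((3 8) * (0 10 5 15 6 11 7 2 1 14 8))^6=(0 7)(1 5)(2 10)(3 11)(6 8)(14 15)=[7, 5, 10, 11, 4, 1, 8, 0, 6, 9, 2, 3, 12, 13, 15, 14]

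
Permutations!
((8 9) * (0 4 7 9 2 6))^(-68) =(0 7 8 6 4 9 2) =[7, 1, 0, 3, 9, 5, 4, 8, 6, 2]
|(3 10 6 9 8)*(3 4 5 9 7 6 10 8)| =|(10)(3 8 4 5 9)(6 7)| =10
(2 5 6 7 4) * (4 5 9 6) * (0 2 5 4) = (0 2 9 6 7 4 5) = [2, 1, 9, 3, 5, 0, 7, 4, 8, 6]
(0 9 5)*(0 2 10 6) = (0 9 5 2 10 6) = [9, 1, 10, 3, 4, 2, 0, 7, 8, 5, 6]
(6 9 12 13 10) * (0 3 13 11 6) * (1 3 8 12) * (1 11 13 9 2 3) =(0 8 12 13 10)(2 3 9 11 6) =[8, 1, 3, 9, 4, 5, 2, 7, 12, 11, 0, 6, 13, 10]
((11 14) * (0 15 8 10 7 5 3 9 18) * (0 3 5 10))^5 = [8, 1, 2, 18, 4, 5, 6, 10, 15, 3, 7, 14, 12, 13, 11, 0, 16, 17, 9] = (0 8 15)(3 18 9)(7 10)(11 14)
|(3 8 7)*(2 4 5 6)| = |(2 4 5 6)(3 8 7)| = 12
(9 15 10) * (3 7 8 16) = (3 7 8 16)(9 15 10) = [0, 1, 2, 7, 4, 5, 6, 8, 16, 15, 9, 11, 12, 13, 14, 10, 3]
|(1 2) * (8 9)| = |(1 2)(8 9)| = 2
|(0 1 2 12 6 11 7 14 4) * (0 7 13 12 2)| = 12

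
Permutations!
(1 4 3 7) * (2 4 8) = [0, 8, 4, 7, 3, 5, 6, 1, 2] = (1 8 2 4 3 7)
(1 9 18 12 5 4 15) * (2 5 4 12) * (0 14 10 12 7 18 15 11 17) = (0 14 10 12 4 11 17)(1 9 15)(2 5 7 18) = [14, 9, 5, 3, 11, 7, 6, 18, 8, 15, 12, 17, 4, 13, 10, 1, 16, 0, 2]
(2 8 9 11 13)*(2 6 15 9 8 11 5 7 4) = (2 11 13 6 15 9 5 7 4) = [0, 1, 11, 3, 2, 7, 15, 4, 8, 5, 10, 13, 12, 6, 14, 9]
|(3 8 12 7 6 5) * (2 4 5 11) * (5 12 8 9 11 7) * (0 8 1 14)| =|(0 8 1 14)(2 4 12 5 3 9 11)(6 7)| =28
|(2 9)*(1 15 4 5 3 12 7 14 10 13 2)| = 12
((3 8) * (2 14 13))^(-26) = [0, 1, 14, 3, 4, 5, 6, 7, 8, 9, 10, 11, 12, 2, 13] = (2 14 13)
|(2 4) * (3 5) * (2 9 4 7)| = |(2 7)(3 5)(4 9)| = 2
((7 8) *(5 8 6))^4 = (8) = [0, 1, 2, 3, 4, 5, 6, 7, 8]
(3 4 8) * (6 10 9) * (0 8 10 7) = (0 8 3 4 10 9 6 7) = [8, 1, 2, 4, 10, 5, 7, 0, 3, 6, 9]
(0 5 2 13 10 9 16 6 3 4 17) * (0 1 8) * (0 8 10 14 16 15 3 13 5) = (1 10 9 15 3 4 17)(2 5)(6 13 14 16) = [0, 10, 5, 4, 17, 2, 13, 7, 8, 15, 9, 11, 12, 14, 16, 3, 6, 1]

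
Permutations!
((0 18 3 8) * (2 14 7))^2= (0 3)(2 7 14)(8 18)= [3, 1, 7, 0, 4, 5, 6, 14, 18, 9, 10, 11, 12, 13, 2, 15, 16, 17, 8]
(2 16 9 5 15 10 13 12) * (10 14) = (2 16 9 5 15 14 10 13 12) = [0, 1, 16, 3, 4, 15, 6, 7, 8, 5, 13, 11, 2, 12, 10, 14, 9]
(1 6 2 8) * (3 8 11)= (1 6 2 11 3 8)= [0, 6, 11, 8, 4, 5, 2, 7, 1, 9, 10, 3]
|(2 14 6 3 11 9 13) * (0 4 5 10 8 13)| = 12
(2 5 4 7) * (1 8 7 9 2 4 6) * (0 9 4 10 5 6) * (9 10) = (0 10 5)(1 8 7 9 2 6) = [10, 8, 6, 3, 4, 0, 1, 9, 7, 2, 5]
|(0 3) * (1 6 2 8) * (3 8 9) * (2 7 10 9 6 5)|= 10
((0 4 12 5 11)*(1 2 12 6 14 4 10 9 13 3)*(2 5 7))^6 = (14)(0 5 3 9)(1 13 10 11) = [5, 13, 2, 9, 4, 3, 6, 7, 8, 0, 11, 1, 12, 10, 14]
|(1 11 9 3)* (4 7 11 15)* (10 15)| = |(1 10 15 4 7 11 9 3)| = 8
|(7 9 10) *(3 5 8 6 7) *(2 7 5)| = 15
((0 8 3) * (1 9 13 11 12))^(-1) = (0 3 8)(1 12 11 13 9) = [3, 12, 2, 8, 4, 5, 6, 7, 0, 1, 10, 13, 11, 9]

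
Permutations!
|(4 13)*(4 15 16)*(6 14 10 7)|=|(4 13 15 16)(6 14 10 7)|=4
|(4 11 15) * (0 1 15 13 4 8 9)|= |(0 1 15 8 9)(4 11 13)|= 15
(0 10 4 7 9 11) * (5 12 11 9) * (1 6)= [10, 6, 2, 3, 7, 12, 1, 5, 8, 9, 4, 0, 11]= (0 10 4 7 5 12 11)(1 6)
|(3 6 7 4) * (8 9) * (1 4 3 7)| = |(1 4 7 3 6)(8 9)| = 10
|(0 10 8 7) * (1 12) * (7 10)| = |(0 7)(1 12)(8 10)| = 2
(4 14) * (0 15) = (0 15)(4 14) = [15, 1, 2, 3, 14, 5, 6, 7, 8, 9, 10, 11, 12, 13, 4, 0]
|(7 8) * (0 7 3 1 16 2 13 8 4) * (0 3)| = |(0 7 4 3 1 16 2 13 8)| = 9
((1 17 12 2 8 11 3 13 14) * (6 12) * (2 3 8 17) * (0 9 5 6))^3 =(0 6 13 2 9 12 14 17 5 3 1)(8 11) =[6, 0, 9, 1, 4, 3, 13, 7, 11, 12, 10, 8, 14, 2, 17, 15, 16, 5]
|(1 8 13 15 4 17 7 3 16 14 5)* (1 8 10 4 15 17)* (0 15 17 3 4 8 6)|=14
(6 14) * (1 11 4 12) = (1 11 4 12)(6 14) = [0, 11, 2, 3, 12, 5, 14, 7, 8, 9, 10, 4, 1, 13, 6]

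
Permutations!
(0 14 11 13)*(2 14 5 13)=(0 5 13)(2 14 11)=[5, 1, 14, 3, 4, 13, 6, 7, 8, 9, 10, 2, 12, 0, 11]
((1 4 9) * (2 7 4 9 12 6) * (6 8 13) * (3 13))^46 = (2 13 8 4)(3 12 7 6) = [0, 1, 13, 12, 2, 5, 3, 6, 4, 9, 10, 11, 7, 8]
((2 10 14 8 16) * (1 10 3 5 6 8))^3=(2 6)(3 8)(5 16)=[0, 1, 6, 8, 4, 16, 2, 7, 3, 9, 10, 11, 12, 13, 14, 15, 5]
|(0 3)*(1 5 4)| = |(0 3)(1 5 4)| = 6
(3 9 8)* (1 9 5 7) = (1 9 8 3 5 7) = [0, 9, 2, 5, 4, 7, 6, 1, 3, 8]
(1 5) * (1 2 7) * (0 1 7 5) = [1, 0, 5, 3, 4, 2, 6, 7] = (7)(0 1)(2 5)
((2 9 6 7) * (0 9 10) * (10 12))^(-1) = (0 10 12 2 7 6 9) = [10, 1, 7, 3, 4, 5, 9, 6, 8, 0, 12, 11, 2]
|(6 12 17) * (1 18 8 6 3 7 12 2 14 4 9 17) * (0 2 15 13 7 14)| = 40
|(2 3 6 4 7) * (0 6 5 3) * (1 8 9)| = |(0 6 4 7 2)(1 8 9)(3 5)| = 30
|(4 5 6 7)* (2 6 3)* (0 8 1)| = |(0 8 1)(2 6 7 4 5 3)| = 6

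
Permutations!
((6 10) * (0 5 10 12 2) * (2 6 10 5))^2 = [0, 1, 2, 3, 4, 5, 6, 7, 8, 9, 10, 11, 12] = (12)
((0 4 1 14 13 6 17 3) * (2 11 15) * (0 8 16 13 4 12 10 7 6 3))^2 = [10, 4, 15, 16, 14, 5, 0, 17, 13, 9, 6, 2, 7, 8, 1, 11, 3, 12] = (0 10 6)(1 4 14)(2 15 11)(3 16)(7 17 12)(8 13)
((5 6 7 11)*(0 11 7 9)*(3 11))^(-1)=[9, 1, 2, 0, 4, 11, 5, 7, 8, 6, 10, 3]=(0 9 6 5 11 3)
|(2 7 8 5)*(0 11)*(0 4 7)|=|(0 11 4 7 8 5 2)|=7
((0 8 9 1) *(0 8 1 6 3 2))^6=(0 2 3 6 9 8 1)=[2, 0, 3, 6, 4, 5, 9, 7, 1, 8]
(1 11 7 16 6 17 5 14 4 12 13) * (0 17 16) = (0 17 5 14 4 12 13 1 11 7)(6 16) = [17, 11, 2, 3, 12, 14, 16, 0, 8, 9, 10, 7, 13, 1, 4, 15, 6, 5]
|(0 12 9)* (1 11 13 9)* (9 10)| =|(0 12 1 11 13 10 9)| =7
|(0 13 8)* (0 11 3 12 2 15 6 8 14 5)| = |(0 13 14 5)(2 15 6 8 11 3 12)| = 28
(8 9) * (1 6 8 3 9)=(1 6 8)(3 9)=[0, 6, 2, 9, 4, 5, 8, 7, 1, 3]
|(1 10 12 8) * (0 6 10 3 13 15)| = |(0 6 10 12 8 1 3 13 15)| = 9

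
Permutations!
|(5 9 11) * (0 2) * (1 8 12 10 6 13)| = |(0 2)(1 8 12 10 6 13)(5 9 11)| = 6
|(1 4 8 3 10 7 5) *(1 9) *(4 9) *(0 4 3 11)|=|(0 4 8 11)(1 9)(3 10 7 5)|=4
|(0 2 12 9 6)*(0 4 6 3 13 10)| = |(0 2 12 9 3 13 10)(4 6)| = 14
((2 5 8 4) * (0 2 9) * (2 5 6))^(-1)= (0 9 4 8 5)(2 6)= [9, 1, 6, 3, 8, 0, 2, 7, 5, 4]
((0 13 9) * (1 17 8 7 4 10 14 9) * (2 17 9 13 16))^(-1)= (0 9 1 13 14 10 4 7 8 17 2 16)= [9, 13, 16, 3, 7, 5, 6, 8, 17, 1, 4, 11, 12, 14, 10, 15, 0, 2]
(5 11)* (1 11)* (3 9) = [0, 11, 2, 9, 4, 1, 6, 7, 8, 3, 10, 5] = (1 11 5)(3 9)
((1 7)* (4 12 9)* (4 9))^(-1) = (1 7)(4 12) = [0, 7, 2, 3, 12, 5, 6, 1, 8, 9, 10, 11, 4]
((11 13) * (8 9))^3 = [0, 1, 2, 3, 4, 5, 6, 7, 9, 8, 10, 13, 12, 11] = (8 9)(11 13)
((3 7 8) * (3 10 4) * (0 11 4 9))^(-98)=(0 10 7 4)(3 11 9 8)=[10, 1, 2, 11, 0, 5, 6, 4, 3, 8, 7, 9]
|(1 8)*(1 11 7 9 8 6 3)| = 12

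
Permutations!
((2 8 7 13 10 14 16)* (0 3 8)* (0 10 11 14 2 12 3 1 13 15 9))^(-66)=(0 12)(1 3)(7 11)(8 13)(9 16)(14 15)=[12, 3, 2, 1, 4, 5, 6, 11, 13, 16, 10, 7, 0, 8, 15, 14, 9]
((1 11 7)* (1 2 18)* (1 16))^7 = (1 11 7 2 18 16) = [0, 11, 18, 3, 4, 5, 6, 2, 8, 9, 10, 7, 12, 13, 14, 15, 1, 17, 16]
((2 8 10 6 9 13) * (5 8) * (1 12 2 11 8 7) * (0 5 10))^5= (0 2 11 1 9 5 10 8 12 13 7 6)= [2, 9, 11, 3, 4, 10, 0, 6, 12, 5, 8, 1, 13, 7]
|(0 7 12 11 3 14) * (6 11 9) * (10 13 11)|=10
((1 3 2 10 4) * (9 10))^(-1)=[0, 4, 3, 1, 10, 5, 6, 7, 8, 2, 9]=(1 4 10 9 2 3)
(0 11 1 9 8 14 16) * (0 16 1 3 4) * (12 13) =(16)(0 11 3 4)(1 9 8 14)(12 13) =[11, 9, 2, 4, 0, 5, 6, 7, 14, 8, 10, 3, 13, 12, 1, 15, 16]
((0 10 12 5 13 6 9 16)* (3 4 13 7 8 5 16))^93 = (0 10 12 16)(3 6 4 9 13) = [10, 1, 2, 6, 9, 5, 4, 7, 8, 13, 12, 11, 16, 3, 14, 15, 0]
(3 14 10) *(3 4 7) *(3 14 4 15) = [0, 1, 2, 4, 7, 5, 6, 14, 8, 9, 15, 11, 12, 13, 10, 3] = (3 4 7 14 10 15)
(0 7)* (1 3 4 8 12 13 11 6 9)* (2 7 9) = (0 9 1 3 4 8 12 13 11 6 2 7) = [9, 3, 7, 4, 8, 5, 2, 0, 12, 1, 10, 6, 13, 11]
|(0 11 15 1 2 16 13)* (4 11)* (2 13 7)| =|(0 4 11 15 1 13)(2 16 7)| =6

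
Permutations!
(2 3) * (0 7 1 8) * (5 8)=[7, 5, 3, 2, 4, 8, 6, 1, 0]=(0 7 1 5 8)(2 3)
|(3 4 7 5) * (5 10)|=5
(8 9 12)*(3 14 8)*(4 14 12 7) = (3 12)(4 14 8 9 7) = [0, 1, 2, 12, 14, 5, 6, 4, 9, 7, 10, 11, 3, 13, 8]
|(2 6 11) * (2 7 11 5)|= 6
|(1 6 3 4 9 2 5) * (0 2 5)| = 6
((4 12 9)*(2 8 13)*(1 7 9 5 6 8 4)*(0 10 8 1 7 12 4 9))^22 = (0 10 8 13 2 9 7)(1 5)(6 12) = [10, 5, 9, 3, 4, 1, 12, 0, 13, 7, 8, 11, 6, 2]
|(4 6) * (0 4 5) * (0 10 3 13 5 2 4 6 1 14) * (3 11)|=30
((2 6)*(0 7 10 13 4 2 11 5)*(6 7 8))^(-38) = (0 6 5 8 11)(2 10 4 7 13) = [6, 1, 10, 3, 7, 8, 5, 13, 11, 9, 4, 0, 12, 2]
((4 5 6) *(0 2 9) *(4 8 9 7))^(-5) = (0 4 8 2 5 9 7 6) = [4, 1, 5, 3, 8, 9, 0, 6, 2, 7]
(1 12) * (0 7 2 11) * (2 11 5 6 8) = (0 7 11)(1 12)(2 5 6 8) = [7, 12, 5, 3, 4, 6, 8, 11, 2, 9, 10, 0, 1]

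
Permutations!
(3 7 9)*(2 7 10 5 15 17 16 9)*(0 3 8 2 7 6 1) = (0 3 10 5 15 17 16 9 8 2 6 1) = [3, 0, 6, 10, 4, 15, 1, 7, 2, 8, 5, 11, 12, 13, 14, 17, 9, 16]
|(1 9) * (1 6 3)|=4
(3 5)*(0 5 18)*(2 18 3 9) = [5, 1, 18, 3, 4, 9, 6, 7, 8, 2, 10, 11, 12, 13, 14, 15, 16, 17, 0] = (0 5 9 2 18)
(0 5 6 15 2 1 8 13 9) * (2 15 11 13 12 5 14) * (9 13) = (15)(0 14 2 1 8 12 5 6 11 9) = [14, 8, 1, 3, 4, 6, 11, 7, 12, 0, 10, 9, 5, 13, 2, 15]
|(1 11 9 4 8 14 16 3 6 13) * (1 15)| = 11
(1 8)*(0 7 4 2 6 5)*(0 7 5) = (0 5 7 4 2 6)(1 8) = [5, 8, 6, 3, 2, 7, 0, 4, 1]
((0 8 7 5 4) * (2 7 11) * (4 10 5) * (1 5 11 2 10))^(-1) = (0 4 7 2 8)(1 5)(10 11) = [4, 5, 8, 3, 7, 1, 6, 2, 0, 9, 11, 10]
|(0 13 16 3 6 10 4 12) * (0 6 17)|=20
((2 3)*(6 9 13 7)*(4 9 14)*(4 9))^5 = (14)(2 3) = [0, 1, 3, 2, 4, 5, 6, 7, 8, 9, 10, 11, 12, 13, 14]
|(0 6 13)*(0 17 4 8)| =6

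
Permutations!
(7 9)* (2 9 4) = (2 9 7 4) = [0, 1, 9, 3, 2, 5, 6, 4, 8, 7]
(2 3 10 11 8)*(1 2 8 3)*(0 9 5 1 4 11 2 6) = [9, 6, 4, 10, 11, 1, 0, 7, 8, 5, 2, 3] = (0 9 5 1 6)(2 4 11 3 10)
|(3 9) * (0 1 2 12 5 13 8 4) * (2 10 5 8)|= 18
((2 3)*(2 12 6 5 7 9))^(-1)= (2 9 7 5 6 12 3)= [0, 1, 9, 2, 4, 6, 12, 5, 8, 7, 10, 11, 3]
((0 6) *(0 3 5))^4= (6)= [0, 1, 2, 3, 4, 5, 6]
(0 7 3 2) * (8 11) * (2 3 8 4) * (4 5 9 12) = (0 7 8 11 5 9 12 4 2) = [7, 1, 0, 3, 2, 9, 6, 8, 11, 12, 10, 5, 4]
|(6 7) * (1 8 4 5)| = |(1 8 4 5)(6 7)| = 4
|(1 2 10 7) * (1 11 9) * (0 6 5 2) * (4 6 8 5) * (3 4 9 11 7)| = 10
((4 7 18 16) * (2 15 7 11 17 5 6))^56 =(2 11 7 5 16)(4 15 17 18 6) =[0, 1, 11, 3, 15, 16, 4, 5, 8, 9, 10, 7, 12, 13, 14, 17, 2, 18, 6]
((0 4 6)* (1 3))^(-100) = (0 6 4) = [6, 1, 2, 3, 0, 5, 4]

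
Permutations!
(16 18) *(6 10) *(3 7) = [0, 1, 2, 7, 4, 5, 10, 3, 8, 9, 6, 11, 12, 13, 14, 15, 18, 17, 16] = (3 7)(6 10)(16 18)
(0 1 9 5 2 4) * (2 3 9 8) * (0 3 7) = [1, 8, 4, 9, 3, 7, 6, 0, 2, 5] = (0 1 8 2 4 3 9 5 7)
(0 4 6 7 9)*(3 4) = (0 3 4 6 7 9) = [3, 1, 2, 4, 6, 5, 7, 9, 8, 0]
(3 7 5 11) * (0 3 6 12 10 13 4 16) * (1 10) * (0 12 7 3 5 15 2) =[5, 10, 0, 3, 16, 11, 7, 15, 8, 9, 13, 6, 1, 4, 14, 2, 12] =(0 5 11 6 7 15 2)(1 10 13 4 16 12)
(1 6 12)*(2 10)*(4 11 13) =(1 6 12)(2 10)(4 11 13) =[0, 6, 10, 3, 11, 5, 12, 7, 8, 9, 2, 13, 1, 4]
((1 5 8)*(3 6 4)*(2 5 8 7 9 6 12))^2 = [0, 1, 7, 2, 12, 9, 3, 6, 8, 4, 10, 11, 5] = (2 7 6 3)(4 12 5 9)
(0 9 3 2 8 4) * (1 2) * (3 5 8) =(0 9 5 8 4)(1 2 3) =[9, 2, 3, 1, 0, 8, 6, 7, 4, 5]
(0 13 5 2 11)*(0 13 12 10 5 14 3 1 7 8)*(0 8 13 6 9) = (0 12 10 5 2 11 6 9)(1 7 13 14 3) = [12, 7, 11, 1, 4, 2, 9, 13, 8, 0, 5, 6, 10, 14, 3]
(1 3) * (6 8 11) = [0, 3, 2, 1, 4, 5, 8, 7, 11, 9, 10, 6] = (1 3)(6 8 11)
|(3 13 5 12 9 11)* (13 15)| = |(3 15 13 5 12 9 11)| = 7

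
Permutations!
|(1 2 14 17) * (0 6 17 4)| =|(0 6 17 1 2 14 4)| =7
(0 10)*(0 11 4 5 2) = (0 10 11 4 5 2) = [10, 1, 0, 3, 5, 2, 6, 7, 8, 9, 11, 4]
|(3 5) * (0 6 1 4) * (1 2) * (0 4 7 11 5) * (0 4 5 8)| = |(0 6 2 1 7 11 8)(3 4 5)| = 21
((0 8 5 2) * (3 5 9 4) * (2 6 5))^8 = (0 9 3)(2 8 4) = [9, 1, 8, 0, 2, 5, 6, 7, 4, 3]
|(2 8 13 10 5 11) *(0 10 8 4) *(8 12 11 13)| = 8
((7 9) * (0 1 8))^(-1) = [8, 0, 2, 3, 4, 5, 6, 9, 1, 7] = (0 8 1)(7 9)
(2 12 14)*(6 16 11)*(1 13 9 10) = (1 13 9 10)(2 12 14)(6 16 11) = [0, 13, 12, 3, 4, 5, 16, 7, 8, 10, 1, 6, 14, 9, 2, 15, 11]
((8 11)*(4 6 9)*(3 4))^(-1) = (3 9 6 4)(8 11) = [0, 1, 2, 9, 3, 5, 4, 7, 11, 6, 10, 8]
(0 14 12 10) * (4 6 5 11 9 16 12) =(0 14 4 6 5 11 9 16 12 10) =[14, 1, 2, 3, 6, 11, 5, 7, 8, 16, 0, 9, 10, 13, 4, 15, 12]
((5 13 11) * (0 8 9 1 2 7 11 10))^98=(0 13 11 2 9)(1 8 10 5 7)=[13, 8, 9, 3, 4, 7, 6, 1, 10, 0, 5, 2, 12, 11]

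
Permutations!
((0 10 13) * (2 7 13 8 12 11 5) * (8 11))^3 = (0 5 13 11 7 10 2)(8 12) = [5, 1, 0, 3, 4, 13, 6, 10, 12, 9, 2, 7, 8, 11]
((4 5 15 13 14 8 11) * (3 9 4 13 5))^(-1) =(3 4 9)(5 15)(8 14 13 11) =[0, 1, 2, 4, 9, 15, 6, 7, 14, 3, 10, 8, 12, 11, 13, 5]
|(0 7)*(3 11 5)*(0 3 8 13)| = 7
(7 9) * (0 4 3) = (0 4 3)(7 9) = [4, 1, 2, 0, 3, 5, 6, 9, 8, 7]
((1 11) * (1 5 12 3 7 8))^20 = (1 8 7 3 12 5 11) = [0, 8, 2, 12, 4, 11, 6, 3, 7, 9, 10, 1, 5]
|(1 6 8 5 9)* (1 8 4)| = 3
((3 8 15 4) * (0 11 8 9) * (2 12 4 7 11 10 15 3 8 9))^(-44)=(0 11 15)(2 12 4 8 3)(7 10 9)=[11, 1, 12, 2, 8, 5, 6, 10, 3, 7, 9, 15, 4, 13, 14, 0]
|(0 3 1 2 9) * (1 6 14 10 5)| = |(0 3 6 14 10 5 1 2 9)| = 9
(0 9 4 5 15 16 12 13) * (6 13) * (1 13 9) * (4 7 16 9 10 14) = [1, 13, 2, 3, 5, 15, 10, 16, 8, 7, 14, 11, 6, 0, 4, 9, 12] = (0 1 13)(4 5 15 9 7 16 12 6 10 14)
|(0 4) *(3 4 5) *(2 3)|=|(0 5 2 3 4)|=5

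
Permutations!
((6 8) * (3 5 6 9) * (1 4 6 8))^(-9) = (3 9 8 5) = [0, 1, 2, 9, 4, 3, 6, 7, 5, 8]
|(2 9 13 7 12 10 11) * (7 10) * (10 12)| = |(2 9 13 12 7 10 11)| = 7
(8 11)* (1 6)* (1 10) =[0, 6, 2, 3, 4, 5, 10, 7, 11, 9, 1, 8] =(1 6 10)(8 11)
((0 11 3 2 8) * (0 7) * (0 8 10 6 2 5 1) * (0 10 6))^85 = (0 11 3 5 1 10)(2 6)(7 8) = [11, 10, 6, 5, 4, 1, 2, 8, 7, 9, 0, 3]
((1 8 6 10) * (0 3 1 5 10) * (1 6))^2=(10)(0 6 3)=[6, 1, 2, 0, 4, 5, 3, 7, 8, 9, 10]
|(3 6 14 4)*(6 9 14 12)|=|(3 9 14 4)(6 12)|=4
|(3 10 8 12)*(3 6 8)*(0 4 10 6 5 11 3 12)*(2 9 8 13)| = |(0 4 10 12 5 11 3 6 13 2 9 8)| = 12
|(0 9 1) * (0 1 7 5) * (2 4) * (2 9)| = |(0 2 4 9 7 5)| = 6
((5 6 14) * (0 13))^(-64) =(5 14 6) =[0, 1, 2, 3, 4, 14, 5, 7, 8, 9, 10, 11, 12, 13, 6]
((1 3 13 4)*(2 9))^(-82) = (1 13)(3 4) = [0, 13, 2, 4, 3, 5, 6, 7, 8, 9, 10, 11, 12, 1]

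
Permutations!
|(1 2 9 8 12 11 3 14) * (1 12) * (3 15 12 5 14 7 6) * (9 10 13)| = |(1 2 10 13 9 8)(3 7 6)(5 14)(11 15 12)| = 6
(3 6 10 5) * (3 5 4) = [0, 1, 2, 6, 3, 5, 10, 7, 8, 9, 4] = (3 6 10 4)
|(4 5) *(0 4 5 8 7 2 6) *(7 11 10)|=|(0 4 8 11 10 7 2 6)|=8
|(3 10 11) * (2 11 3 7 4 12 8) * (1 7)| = |(1 7 4 12 8 2 11)(3 10)| = 14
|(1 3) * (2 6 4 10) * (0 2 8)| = |(0 2 6 4 10 8)(1 3)| = 6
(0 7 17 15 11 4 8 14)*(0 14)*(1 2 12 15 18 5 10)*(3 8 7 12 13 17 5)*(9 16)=(0 12 15 11 4 7 5 10 1 2 13 17 18 3 8)(9 16)=[12, 2, 13, 8, 7, 10, 6, 5, 0, 16, 1, 4, 15, 17, 14, 11, 9, 18, 3]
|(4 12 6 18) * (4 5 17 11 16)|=8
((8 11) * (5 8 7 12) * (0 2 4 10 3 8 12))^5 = (0 8 4 7 3 2 11 10)(5 12) = [8, 1, 11, 2, 7, 12, 6, 3, 4, 9, 0, 10, 5]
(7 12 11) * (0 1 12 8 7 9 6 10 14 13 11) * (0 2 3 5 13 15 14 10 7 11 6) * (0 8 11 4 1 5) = (0 5 13 6 7 11 9 8 4 1 12 2 3)(14 15) = [5, 12, 3, 0, 1, 13, 7, 11, 4, 8, 10, 9, 2, 6, 15, 14]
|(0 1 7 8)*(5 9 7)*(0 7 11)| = |(0 1 5 9 11)(7 8)| = 10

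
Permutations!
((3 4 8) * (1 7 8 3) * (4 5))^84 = [0, 1, 2, 3, 4, 5, 6, 7, 8] = (8)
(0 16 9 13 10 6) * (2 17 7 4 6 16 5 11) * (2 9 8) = (0 5 11 9 13 10 16 8 2 17 7 4 6) = [5, 1, 17, 3, 6, 11, 0, 4, 2, 13, 16, 9, 12, 10, 14, 15, 8, 7]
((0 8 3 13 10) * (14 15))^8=(15)(0 13 8 10 3)=[13, 1, 2, 0, 4, 5, 6, 7, 10, 9, 3, 11, 12, 8, 14, 15]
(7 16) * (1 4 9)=(1 4 9)(7 16)=[0, 4, 2, 3, 9, 5, 6, 16, 8, 1, 10, 11, 12, 13, 14, 15, 7]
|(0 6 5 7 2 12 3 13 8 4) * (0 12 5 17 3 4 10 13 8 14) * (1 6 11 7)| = 26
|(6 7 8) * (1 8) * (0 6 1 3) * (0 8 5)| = |(0 6 7 3 8 1 5)| = 7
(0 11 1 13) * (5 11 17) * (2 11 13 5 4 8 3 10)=(0 17 4 8 3 10 2 11 1 5 13)=[17, 5, 11, 10, 8, 13, 6, 7, 3, 9, 2, 1, 12, 0, 14, 15, 16, 4]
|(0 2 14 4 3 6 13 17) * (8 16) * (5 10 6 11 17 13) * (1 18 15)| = 42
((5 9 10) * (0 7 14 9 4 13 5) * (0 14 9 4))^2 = [9, 1, 2, 3, 5, 7, 6, 10, 8, 14, 4, 11, 12, 0, 13] = (0 9 14 13)(4 5 7 10)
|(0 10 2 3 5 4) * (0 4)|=5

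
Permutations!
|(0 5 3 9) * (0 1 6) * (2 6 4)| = |(0 5 3 9 1 4 2 6)| = 8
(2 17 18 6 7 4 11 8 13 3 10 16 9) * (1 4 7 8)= (1 4 11)(2 17 18 6 8 13 3 10 16 9)= [0, 4, 17, 10, 11, 5, 8, 7, 13, 2, 16, 1, 12, 3, 14, 15, 9, 18, 6]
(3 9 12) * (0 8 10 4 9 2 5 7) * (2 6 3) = (0 8 10 4 9 12 2 5 7)(3 6) = [8, 1, 5, 6, 9, 7, 3, 0, 10, 12, 4, 11, 2]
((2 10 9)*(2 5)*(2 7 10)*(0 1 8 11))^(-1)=(0 11 8 1)(5 9 10 7)=[11, 0, 2, 3, 4, 9, 6, 5, 1, 10, 7, 8]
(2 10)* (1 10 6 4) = [0, 10, 6, 3, 1, 5, 4, 7, 8, 9, 2] = (1 10 2 6 4)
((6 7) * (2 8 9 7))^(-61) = [0, 1, 6, 3, 4, 5, 7, 9, 2, 8] = (2 6 7 9 8)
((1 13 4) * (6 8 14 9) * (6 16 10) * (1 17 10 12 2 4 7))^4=(1 13 7)(2 6 16 17 14)(4 8 12 10 9)=[0, 13, 6, 3, 8, 5, 16, 1, 12, 4, 9, 11, 10, 7, 2, 15, 17, 14]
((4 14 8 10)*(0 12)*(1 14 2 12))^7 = (0 12 2 4 10 8 14 1) = [12, 0, 4, 3, 10, 5, 6, 7, 14, 9, 8, 11, 2, 13, 1]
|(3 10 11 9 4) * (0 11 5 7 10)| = |(0 11 9 4 3)(5 7 10)| = 15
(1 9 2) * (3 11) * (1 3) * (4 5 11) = (1 9 2 3 4 5 11) = [0, 9, 3, 4, 5, 11, 6, 7, 8, 2, 10, 1]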